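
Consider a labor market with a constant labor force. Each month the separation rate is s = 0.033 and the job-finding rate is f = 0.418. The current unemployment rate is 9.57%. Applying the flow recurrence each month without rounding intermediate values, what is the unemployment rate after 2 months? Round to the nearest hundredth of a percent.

Unemployment rate after two months ≈ 8.00%.

With a fixed labor force, u_{t+1} = u_t + s·(1−u_t) − f·u_t = u_t·(1−s−f) + s.
Here 1−s−f = 0.549 and s = 0.033.
u_1 = 0.095700 × 0.549 + 0.033 = 0.085539.
u_2 = 0.085539 × 0.549 + 0.033 = 0.079961.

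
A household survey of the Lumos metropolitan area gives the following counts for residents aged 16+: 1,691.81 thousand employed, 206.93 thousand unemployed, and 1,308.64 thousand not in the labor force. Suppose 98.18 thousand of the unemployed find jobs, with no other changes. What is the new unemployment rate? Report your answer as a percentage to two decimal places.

Initially, labor force = 1,691.81 + 206.93 = 1,898.74 thousand, so u = 206.93/1,898.74 = 10.90%.
After the change, unemployed falls and employed rises by 98.18; labor force unchanged → E = 1,789.99, U = 108.75, labor force = 1,898.74 thousand.
New unemployment rate = 108.75 / 1,898.74 = 5.73%.

New unemployment rate ≈ 5.73%.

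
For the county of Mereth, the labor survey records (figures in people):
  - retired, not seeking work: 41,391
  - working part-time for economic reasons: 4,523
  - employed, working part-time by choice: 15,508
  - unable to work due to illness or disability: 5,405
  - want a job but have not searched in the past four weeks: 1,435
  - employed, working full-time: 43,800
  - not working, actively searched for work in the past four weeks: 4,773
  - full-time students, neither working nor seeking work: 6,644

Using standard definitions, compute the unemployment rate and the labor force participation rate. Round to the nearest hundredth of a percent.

Employed = 4,523 + 15,508 + 43,800 = 63,831 (anyone who worked, including part-time for economic reasons, counts as employed).
Unemployed = 4,773.
Labor force = 63,831 + 4,773 = 68,604.
Not in labor force = 41,391 + 5,405 + 1,435 + 6,644 = 54,875 (those not working and not actively searching are outside the labor force — including those who want a job but have given up searching).
Civilian working-age population = 68,604 + 54,875 = 123,479.
Unemployment rate = 4,773 / 68,604 = 6.96%.
Labor force participation rate = 68,604 / 123,479 = 55.56%.

Unemployment rate ≈ 6.96%; labor force participation rate ≈ 55.56%.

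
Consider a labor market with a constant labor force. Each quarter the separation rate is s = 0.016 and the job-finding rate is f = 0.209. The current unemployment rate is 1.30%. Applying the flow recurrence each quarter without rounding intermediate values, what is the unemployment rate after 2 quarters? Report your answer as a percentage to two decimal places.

With a fixed labor force, u_{t+1} = u_t + s·(1−u_t) − f·u_t = u_t·(1−s−f) + s.
Here 1−s−f = 0.775 and s = 0.016.
u_1 = 0.013000 × 0.775 + 0.016 = 0.026075.
u_2 = 0.026075 × 0.775 + 0.016 = 0.036208.

Unemployment rate after two quarters ≈ 3.62%.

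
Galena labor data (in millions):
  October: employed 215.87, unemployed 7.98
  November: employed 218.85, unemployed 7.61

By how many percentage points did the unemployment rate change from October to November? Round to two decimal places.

October: labor force = 215.87 + 7.98 = 223.85; u = 7.98/223.85 = 3.56%.
November: labor force = 218.85 + 7.61 = 226.46; u = 7.61/226.46 = 3.36%.
Change = 3.36% − 3.56% = −0.20 pp.

The unemployment rate changed by −0.20 percentage points.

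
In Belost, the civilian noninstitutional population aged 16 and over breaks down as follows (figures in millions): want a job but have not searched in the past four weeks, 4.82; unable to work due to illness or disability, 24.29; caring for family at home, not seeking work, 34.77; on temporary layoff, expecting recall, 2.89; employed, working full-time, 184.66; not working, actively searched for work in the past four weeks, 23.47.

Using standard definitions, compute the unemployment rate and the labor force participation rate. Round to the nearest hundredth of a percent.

Unemployment rate ≈ 12.49%; labor force participation rate ≈ 76.76%.

Employed = 184.66 million.
Unemployed = 2.89 + 23.47 = 26.36 million (jobless and actively searching, or on temporary layoff).
Labor force = 184.66 + 26.36 = 211.02 million.
Not in labor force = 4.82 + 24.29 + 34.77 = 63.88 million (those not working and not actively searching are outside the labor force — including those who want a job but have given up searching).
Civilian working-age population = 211.02 + 63.88 = 274.90 million.
Unemployment rate = 26.36 / 211.02 = 12.49%.
Labor force participation rate = 211.02 / 274.90 = 76.76%.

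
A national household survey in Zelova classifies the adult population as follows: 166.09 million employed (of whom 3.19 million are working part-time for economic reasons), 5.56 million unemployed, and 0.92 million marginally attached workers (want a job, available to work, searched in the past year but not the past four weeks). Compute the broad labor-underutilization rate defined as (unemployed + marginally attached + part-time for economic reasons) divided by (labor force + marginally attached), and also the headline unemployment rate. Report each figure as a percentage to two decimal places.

Broad underutilization rate ≈ 5.60%; headline unemployment rate ≈ 3.24%.

Labor force = 166.09 + 5.56 = 171.65 million.
Numerator = 5.56 + 0.92 + 3.19 = 9.67 million.
Denominator = 171.65 + 0.92 = 172.57 million.
Broad rate = 9.67 / 172.57 = 5.60%.
Headline unemployment rate = 5.56 / 171.65 = 3.24%.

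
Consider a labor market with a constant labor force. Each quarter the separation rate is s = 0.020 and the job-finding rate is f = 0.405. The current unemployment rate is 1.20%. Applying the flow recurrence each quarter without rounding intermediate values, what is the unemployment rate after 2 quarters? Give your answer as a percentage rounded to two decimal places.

Unemployment rate after two quarters ≈ 3.55%.

With a fixed labor force, u_{t+1} = u_t + s·(1−u_t) − f·u_t = u_t·(1−s−f) + s.
Here 1−s−f = 0.575 and s = 0.020.
u_1 = 0.012000 × 0.575 + 0.020 = 0.026900.
u_2 = 0.026900 × 0.575 + 0.020 = 0.035467.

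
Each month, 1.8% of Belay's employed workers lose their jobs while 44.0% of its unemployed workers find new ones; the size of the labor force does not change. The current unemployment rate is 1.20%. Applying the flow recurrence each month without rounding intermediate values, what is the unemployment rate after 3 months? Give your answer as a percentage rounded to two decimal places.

With a fixed labor force, u_{t+1} = u_t + s·(1−u_t) − f·u_t = u_t·(1−s−f) + s.
Here 1−s−f = 0.542 and s = 0.018.
u_1 = 0.012000 × 0.542 + 0.018 = 0.024504.
u_2 = 0.024504 × 0.542 + 0.018 = 0.031281.
u_3 = 0.031281 × 0.542 + 0.018 = 0.034954.

Unemployment rate after three months ≈ 3.50%.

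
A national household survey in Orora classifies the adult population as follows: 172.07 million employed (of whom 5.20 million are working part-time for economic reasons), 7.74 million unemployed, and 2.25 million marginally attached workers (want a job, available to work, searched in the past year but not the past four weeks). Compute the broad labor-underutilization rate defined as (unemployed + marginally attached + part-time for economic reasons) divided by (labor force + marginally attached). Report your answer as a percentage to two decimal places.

Broad underutilization rate ≈ 8.34%.

Labor force = 172.07 + 7.74 = 179.81 million.
Numerator = 7.74 + 2.25 + 5.20 = 15.19 million.
Denominator = 179.81 + 2.25 = 182.06 million.
Broad rate = 15.19 / 182.06 = 8.34%.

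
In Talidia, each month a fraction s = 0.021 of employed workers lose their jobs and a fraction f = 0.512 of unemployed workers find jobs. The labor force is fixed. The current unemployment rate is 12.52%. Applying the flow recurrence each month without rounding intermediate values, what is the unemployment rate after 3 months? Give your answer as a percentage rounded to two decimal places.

Unemployment rate after three months ≈ 4.81%.

With a fixed labor force, u_{t+1} = u_t + s·(1−u_t) − f·u_t = u_t·(1−s−f) + s.
Here 1−s−f = 0.467 and s = 0.021.
u_1 = 0.125200 × 0.467 + 0.021 = 0.079468.
u_2 = 0.079468 × 0.467 + 0.021 = 0.058112.
u_3 = 0.058112 × 0.467 + 0.021 = 0.048138.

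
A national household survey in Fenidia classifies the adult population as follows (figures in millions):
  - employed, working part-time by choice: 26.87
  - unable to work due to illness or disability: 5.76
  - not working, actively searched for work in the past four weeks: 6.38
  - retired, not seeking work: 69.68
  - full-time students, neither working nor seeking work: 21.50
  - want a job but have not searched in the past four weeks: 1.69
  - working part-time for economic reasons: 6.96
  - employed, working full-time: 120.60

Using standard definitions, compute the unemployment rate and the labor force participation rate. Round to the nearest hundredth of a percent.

Employed = 26.87 + 6.96 + 120.60 = 154.43 million (anyone who worked, including part-time for economic reasons, counts as employed).
Unemployed = 6.38 million.
Labor force = 154.43 + 6.38 = 160.81 million.
Not in labor force = 5.76 + 69.68 + 21.50 + 1.69 = 98.63 million (those not working and not actively searching are outside the labor force — including those who want a job but have given up searching).
Civilian working-age population = 160.81 + 98.63 = 259.44 million.
Unemployment rate = 6.38 / 160.81 = 3.97%.
Labor force participation rate = 160.81 / 259.44 = 61.98%.

Unemployment rate ≈ 3.97%; labor force participation rate ≈ 61.98%.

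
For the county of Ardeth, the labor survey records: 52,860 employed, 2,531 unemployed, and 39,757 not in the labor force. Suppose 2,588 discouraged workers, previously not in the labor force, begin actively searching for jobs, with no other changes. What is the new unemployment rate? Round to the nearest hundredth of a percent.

Initially, labor force = 52,860 + 2,531 = 55,391, so u = 2,531/55,391 = 4.57%.
After the change, unemployed and labor force both rise by 2,588 → E = 52,860, U = 5,119, labor force = 57,979.
New unemployment rate = 5,119 / 57,979 = 8.83%.

New unemployment rate ≈ 8.83%.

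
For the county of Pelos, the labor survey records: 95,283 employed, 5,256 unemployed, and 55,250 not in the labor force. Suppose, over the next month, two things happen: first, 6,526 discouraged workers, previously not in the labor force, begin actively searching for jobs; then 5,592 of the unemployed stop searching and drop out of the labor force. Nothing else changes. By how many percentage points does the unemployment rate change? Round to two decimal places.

Initially, labor force = 95,283 + 5,256 = 100,539, so u = 5,256/100,539 = 5.23%.
After the first change, unemployed and labor force both rise by 6,526 → E = 95,283, U = 11,782, labor force = 107,065.
After the second change, unemployed and labor force both fall by 5,592 → E = 95,283, U = 6,190, labor force = 101,473.
New unemployment rate = 6,190 / 101,473 = 6.10%.
Change = 6.10% − 5.23% = +0.87 percentage points.

The unemployment rate changes by +0.87 percentage points.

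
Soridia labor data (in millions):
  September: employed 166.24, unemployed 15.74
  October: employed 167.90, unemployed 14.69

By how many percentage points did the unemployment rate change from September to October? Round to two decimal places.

The unemployment rate changed by −0.60 percentage points.

September: labor force = 166.24 + 15.74 = 181.98; u = 15.74/181.98 = 8.65%.
October: labor force = 167.90 + 14.69 = 182.59; u = 14.69/182.59 = 8.05%.
Change = 8.05% − 8.65% = −0.60 pp.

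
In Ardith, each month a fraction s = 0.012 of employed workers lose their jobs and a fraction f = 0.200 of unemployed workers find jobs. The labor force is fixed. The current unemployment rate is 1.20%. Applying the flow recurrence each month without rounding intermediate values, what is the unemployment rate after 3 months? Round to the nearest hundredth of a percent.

Unemployment rate after three months ≈ 3.48%.

With a fixed labor force, u_{t+1} = u_t + s·(1−u_t) − f·u_t = u_t·(1−s−f) + s.
Here 1−s−f = 0.788 and s = 0.012.
u_1 = 0.012000 × 0.788 + 0.012 = 0.021456.
u_2 = 0.021456 × 0.788 + 0.012 = 0.028907.
u_3 = 0.028907 × 0.788 + 0.012 = 0.034779.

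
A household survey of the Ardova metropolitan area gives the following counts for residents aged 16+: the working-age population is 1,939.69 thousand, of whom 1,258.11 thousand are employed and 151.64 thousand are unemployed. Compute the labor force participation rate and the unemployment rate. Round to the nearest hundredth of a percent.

Labor force = employed + unemployed = 1,258.11 + 151.64 = 1,409.75 thousand.
Unemployment rate = 151.64 / 1,409.75 = 10.76%.
Labor force participation rate = 1,409.75 / 1,939.69 = 72.68%.

Labor force participation rate ≈ 72.68%; unemployment rate ≈ 10.76%.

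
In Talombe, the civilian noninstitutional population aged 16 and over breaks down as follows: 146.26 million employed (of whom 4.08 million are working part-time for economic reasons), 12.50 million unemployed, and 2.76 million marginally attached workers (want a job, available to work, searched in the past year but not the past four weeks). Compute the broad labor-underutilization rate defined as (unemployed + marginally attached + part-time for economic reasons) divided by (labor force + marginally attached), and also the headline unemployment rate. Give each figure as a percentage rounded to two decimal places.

Broad underutilization rate ≈ 11.97%; headline unemployment rate ≈ 7.87%.

Labor force = 146.26 + 12.50 = 158.76 million.
Numerator = 12.50 + 2.76 + 4.08 = 19.34 million.
Denominator = 158.76 + 2.76 = 161.52 million.
Broad rate = 19.34 / 161.52 = 11.97%.
Headline unemployment rate = 12.50 / 158.76 = 7.87%.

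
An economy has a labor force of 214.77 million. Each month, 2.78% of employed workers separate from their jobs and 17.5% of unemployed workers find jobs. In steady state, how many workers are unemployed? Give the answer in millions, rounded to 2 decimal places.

Steady-state unemployment rate u* = s/(s+f) = 2.78/(2.78+17.5) = 0.137081.
Unemployed = u* × labor force = 0.137081 × 214.77 ≈ 29.44 million.

About 29.44 million are unemployed in steady state.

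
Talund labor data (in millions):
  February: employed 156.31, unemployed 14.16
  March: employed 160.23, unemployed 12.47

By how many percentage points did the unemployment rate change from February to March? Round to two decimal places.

February: labor force = 156.31 + 14.16 = 170.47; u = 14.16/170.47 = 8.31%.
March: labor force = 160.23 + 12.47 = 172.70; u = 12.47/172.70 = 7.22%.
Change = 7.22% − 8.31% = −1.09 pp.

The unemployment rate changed by −1.09 percentage points.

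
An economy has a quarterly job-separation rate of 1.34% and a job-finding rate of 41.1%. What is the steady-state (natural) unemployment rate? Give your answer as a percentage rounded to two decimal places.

At steady state the flows balance: s·E = f·U, so U/(E+U) = s/(s+f).
u* = 1.34 / (1.34 + 41.1) = 1.34 / 42.44 = 3.16%.

Steady-state unemployment rate ≈ 3.16%.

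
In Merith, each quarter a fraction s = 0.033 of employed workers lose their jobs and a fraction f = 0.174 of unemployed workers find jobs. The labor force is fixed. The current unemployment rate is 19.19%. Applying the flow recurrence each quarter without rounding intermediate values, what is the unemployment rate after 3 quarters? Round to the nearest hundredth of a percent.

With a fixed labor force, u_{t+1} = u_t + s·(1−u_t) − f·u_t = u_t·(1−s−f) + s.
Here 1−s−f = 0.793 and s = 0.033.
u_1 = 0.191900 × 0.793 + 0.033 = 0.185177.
u_2 = 0.185177 × 0.793 + 0.033 = 0.179845.
u_3 = 0.179845 × 0.793 + 0.033 = 0.175617.

Unemployment rate after three quarters ≈ 17.56%.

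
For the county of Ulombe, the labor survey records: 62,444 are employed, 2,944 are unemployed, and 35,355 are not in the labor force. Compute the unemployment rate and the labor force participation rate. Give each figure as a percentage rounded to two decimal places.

Labor force = employed + unemployed = 62,444 + 2,944 = 65,388.
Working-age population = 65,388 + 35,355 = 100,743.
Unemployment rate = 2,944 / 65,388 = 4.50%.
Labor force participation rate = 65,388 / 100,743 = 64.91%.

Unemployment rate ≈ 4.50%; labor force participation rate ≈ 64.91%.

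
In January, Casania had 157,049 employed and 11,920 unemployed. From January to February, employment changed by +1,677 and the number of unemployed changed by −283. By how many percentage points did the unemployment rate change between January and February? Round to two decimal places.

January: labor force = 157,049 + 11,920 = 168,969; u = 11,920/168,969 = 7.05%.
February: labor force = 158,726 + 11,637 = 170,363; u = 11,637/170,363 = 6.83%.
Change = 6.83% − 7.05% = −0.22 pp.

The unemployment rate changed by −0.22 percentage points.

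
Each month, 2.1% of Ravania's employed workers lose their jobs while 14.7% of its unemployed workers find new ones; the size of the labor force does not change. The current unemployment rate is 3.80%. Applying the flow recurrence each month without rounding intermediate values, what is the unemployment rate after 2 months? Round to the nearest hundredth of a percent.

Unemployment rate after two months ≈ 6.48%.

With a fixed labor force, u_{t+1} = u_t + s·(1−u_t) − f·u_t = u_t·(1−s−f) + s.
Here 1−s−f = 0.832 and s = 0.021.
u_1 = 0.038000 × 0.832 + 0.021 = 0.052616.
u_2 = 0.052616 × 0.832 + 0.021 = 0.064777.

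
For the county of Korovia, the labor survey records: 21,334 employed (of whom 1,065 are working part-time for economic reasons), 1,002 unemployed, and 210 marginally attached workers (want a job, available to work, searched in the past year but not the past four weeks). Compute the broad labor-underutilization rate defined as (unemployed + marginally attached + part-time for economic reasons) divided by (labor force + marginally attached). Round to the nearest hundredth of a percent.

Broad underutilization rate ≈ 10.10%.

Labor force = 21,334 + 1,002 = 22,336.
Numerator = 1,002 + 210 + 1,065 = 2,277.
Denominator = 22,336 + 210 = 22,546.
Broad rate = 2,277 / 22,546 = 10.10%.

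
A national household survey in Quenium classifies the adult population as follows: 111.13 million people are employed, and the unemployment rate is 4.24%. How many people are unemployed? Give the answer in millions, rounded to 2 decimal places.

Let U be the number unemployed. The labor force is E + U, and U/(E+U) = 0.0424.
So U = 0.0424 × 111.13 / (1 − 0.0424) = 4.7119 / 0.9576 ≈ 4.92 million.

About 4.92 million are unemployed.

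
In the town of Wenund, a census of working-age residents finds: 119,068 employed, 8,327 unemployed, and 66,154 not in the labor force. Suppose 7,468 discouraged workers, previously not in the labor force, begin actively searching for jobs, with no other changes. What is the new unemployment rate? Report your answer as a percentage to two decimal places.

Initially, labor force = 119,068 + 8,327 = 127,395, so u = 8,327/127,395 = 6.54%.
After the change, unemployed and labor force both rise by 7,468 → E = 119,068, U = 15,795, labor force = 134,863.
New unemployment rate = 15,795 / 134,863 = 11.71%.

New unemployment rate ≈ 11.71%.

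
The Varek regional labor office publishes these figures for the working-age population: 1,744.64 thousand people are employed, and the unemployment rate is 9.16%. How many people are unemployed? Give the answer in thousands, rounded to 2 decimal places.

About 175.92 thousand are unemployed.

Let U be the number unemployed. The labor force is E + U, and U/(E+U) = 0.0916.
So U = 0.0916 × 1,744.64 / (1 − 0.0916) = 159.8090 / 0.9084 ≈ 175.92 thousand.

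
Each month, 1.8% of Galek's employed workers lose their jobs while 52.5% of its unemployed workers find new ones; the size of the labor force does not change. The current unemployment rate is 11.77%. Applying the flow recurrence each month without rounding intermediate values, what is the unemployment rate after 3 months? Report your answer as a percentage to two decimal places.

Unemployment rate after three months ≈ 4.12%.

With a fixed labor force, u_{t+1} = u_t + s·(1−u_t) − f·u_t = u_t·(1−s−f) + s.
Here 1−s−f = 0.457 and s = 0.018.
u_1 = 0.117700 × 0.457 + 0.018 = 0.071789.
u_2 = 0.071789 × 0.457 + 0.018 = 0.050808.
u_3 = 0.050808 × 0.457 + 0.018 = 0.041219.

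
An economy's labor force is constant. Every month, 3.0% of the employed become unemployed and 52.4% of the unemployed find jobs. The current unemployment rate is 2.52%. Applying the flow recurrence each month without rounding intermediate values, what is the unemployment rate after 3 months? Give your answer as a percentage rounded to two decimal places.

Unemployment rate after three months ≈ 5.16%.

With a fixed labor force, u_{t+1} = u_t + s·(1−u_t) − f·u_t = u_t·(1−s−f) + s.
Here 1−s−f = 0.446 and s = 0.030.
u_1 = 0.025200 × 0.446 + 0.030 = 0.041239.
u_2 = 0.041239 × 0.446 + 0.030 = 0.048393.
u_3 = 0.048393 × 0.446 + 0.030 = 0.051583.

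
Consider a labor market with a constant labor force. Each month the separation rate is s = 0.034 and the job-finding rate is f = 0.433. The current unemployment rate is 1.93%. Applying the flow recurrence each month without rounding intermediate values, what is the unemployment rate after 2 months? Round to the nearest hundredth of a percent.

With a fixed labor force, u_{t+1} = u_t + s·(1−u_t) − f·u_t = u_t·(1−s−f) + s.
Here 1−s−f = 0.533 and s = 0.034.
u_1 = 0.019300 × 0.533 + 0.034 = 0.044287.
u_2 = 0.044287 × 0.533 + 0.034 = 0.057605.

Unemployment rate after two months ≈ 5.76%.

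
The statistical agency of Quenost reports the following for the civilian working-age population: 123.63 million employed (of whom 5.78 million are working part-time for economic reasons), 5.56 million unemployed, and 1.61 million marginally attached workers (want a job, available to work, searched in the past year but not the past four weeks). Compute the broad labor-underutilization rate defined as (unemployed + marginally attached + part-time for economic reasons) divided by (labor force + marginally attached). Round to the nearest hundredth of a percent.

Broad underutilization rate ≈ 9.90%.

Labor force = 123.63 + 5.56 = 129.19 million.
Numerator = 5.56 + 1.61 + 5.78 = 12.95 million.
Denominator = 129.19 + 1.61 = 130.80 million.
Broad rate = 12.95 / 130.80 = 9.90%.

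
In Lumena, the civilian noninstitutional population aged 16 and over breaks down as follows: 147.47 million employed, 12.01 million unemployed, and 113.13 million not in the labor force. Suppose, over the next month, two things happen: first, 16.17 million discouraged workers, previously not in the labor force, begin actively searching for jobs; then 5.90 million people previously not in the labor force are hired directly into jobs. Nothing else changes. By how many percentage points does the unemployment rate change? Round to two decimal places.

Initially, labor force = 147.47 + 12.01 = 159.48 million, so u = 12.01/159.48 = 7.53%.
After the first change, unemployed and labor force both rise by 16.17 → E = 147.47, U = 28.18, labor force = 175.65 million.
After the second change, employed and labor force both rise by 5.90; unemployed unchanged → E = 153.37, U = 28.18, labor force = 181.55 million.
New unemployment rate = 28.18 / 181.55 = 15.52%.
Change = 15.52% − 7.53% = +7.99 percentage points.

The unemployment rate changes by +7.99 percentage points.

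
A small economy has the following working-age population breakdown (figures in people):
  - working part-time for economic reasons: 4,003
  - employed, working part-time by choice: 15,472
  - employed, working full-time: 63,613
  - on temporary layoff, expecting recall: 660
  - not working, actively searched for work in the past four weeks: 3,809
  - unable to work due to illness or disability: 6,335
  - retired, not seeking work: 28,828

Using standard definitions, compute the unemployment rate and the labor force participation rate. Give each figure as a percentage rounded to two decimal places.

Employed = 4,003 + 15,472 + 63,613 = 83,088 (anyone who worked, including part-time for economic reasons, counts as employed).
Unemployed = 660 + 3,809 = 4,469 (jobless and actively searching, or on temporary layoff).
Labor force = 83,088 + 4,469 = 87,557.
Not in labor force = 6,335 + 28,828 = 35,163 (those not working and not actively searching are outside the labor force).
Civilian working-age population = 87,557 + 35,163 = 122,720.
Unemployment rate = 4,469 / 87,557 = 5.10%.
Labor force participation rate = 87,557 / 122,720 = 71.35%.

Unemployment rate ≈ 5.10%; labor force participation rate ≈ 71.35%.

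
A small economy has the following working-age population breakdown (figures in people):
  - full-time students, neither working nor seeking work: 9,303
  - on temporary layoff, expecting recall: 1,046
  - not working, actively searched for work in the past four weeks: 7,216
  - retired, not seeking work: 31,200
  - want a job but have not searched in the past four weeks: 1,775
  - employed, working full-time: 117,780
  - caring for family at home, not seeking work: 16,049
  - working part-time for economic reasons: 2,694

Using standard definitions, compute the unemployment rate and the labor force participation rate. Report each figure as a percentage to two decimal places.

Employed = 117,780 + 2,694 = 120,474 (anyone who worked, including part-time for economic reasons, counts as employed).
Unemployed = 1,046 + 7,216 = 8,262 (jobless and actively searching, or on temporary layoff).
Labor force = 120,474 + 8,262 = 128,736.
Not in labor force = 9,303 + 31,200 + 1,775 + 16,049 = 58,327 (those not working and not actively searching are outside the labor force — including those who want a job but have given up searching).
Civilian working-age population = 128,736 + 58,327 = 187,063.
Unemployment rate = 8,262 / 128,736 = 6.42%.
Labor force participation rate = 128,736 / 187,063 = 68.82%.

Unemployment rate ≈ 6.42%; labor force participation rate ≈ 68.82%.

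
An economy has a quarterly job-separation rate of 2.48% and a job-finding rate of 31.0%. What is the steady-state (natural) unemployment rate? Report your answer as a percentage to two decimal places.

At steady state the flows balance: s·E = f·U, so U/(E+U) = s/(s+f).
u* = 2.48 / (2.48 + 31.0) = 2.48 / 33.48 = 7.41%.

Steady-state unemployment rate ≈ 7.41%.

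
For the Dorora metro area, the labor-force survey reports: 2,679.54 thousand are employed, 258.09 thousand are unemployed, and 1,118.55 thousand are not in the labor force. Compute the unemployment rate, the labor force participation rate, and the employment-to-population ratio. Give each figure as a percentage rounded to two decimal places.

Labor force = employed + unemployed = 2,679.54 + 258.09 = 2,937.63 thousand.
Working-age population = 2,937.63 + 1,118.55 = 4,056.18 thousand.
Unemployment rate = 258.09 / 2,937.63 = 8.79%.
Labor force participation rate = 2,937.63 / 4,056.18 = 72.42%.
Employment-population ratio = 2,679.54 / 4,056.18 = 66.06%.

Unemployment rate ≈ 8.79%; labor force participation rate ≈ 72.42%; employment-population ratio ≈ 66.06%.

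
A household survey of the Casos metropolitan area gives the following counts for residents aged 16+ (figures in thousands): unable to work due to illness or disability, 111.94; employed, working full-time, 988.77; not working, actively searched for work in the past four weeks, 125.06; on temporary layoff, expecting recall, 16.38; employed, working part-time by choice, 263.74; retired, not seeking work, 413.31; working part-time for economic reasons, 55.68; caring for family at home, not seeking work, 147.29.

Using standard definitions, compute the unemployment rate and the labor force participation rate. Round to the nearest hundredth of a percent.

Unemployment rate ≈ 9.76%; labor force participation rate ≈ 68.31%.

Employed = 988.77 + 263.74 + 55.68 = 1,308.19 thousand (anyone who worked, including part-time for economic reasons, counts as employed).
Unemployed = 125.06 + 16.38 = 141.44 thousand (jobless and actively searching, or on temporary layoff).
Labor force = 1,308.19 + 141.44 = 1,449.63 thousand.
Not in labor force = 111.94 + 413.31 + 147.29 = 672.54 thousand (those not working and not actively searching are outside the labor force).
Civilian working-age population = 1,449.63 + 672.54 = 2,122.17 thousand.
Unemployment rate = 141.44 / 1,449.63 = 9.76%.
Labor force participation rate = 1,449.63 / 2,122.17 = 68.31%.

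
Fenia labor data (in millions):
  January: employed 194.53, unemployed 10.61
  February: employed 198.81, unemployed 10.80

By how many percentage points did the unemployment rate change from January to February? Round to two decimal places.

The unemployment rate changed by −0.02 percentage points.

January: labor force = 194.53 + 10.61 = 205.14; u = 10.61/205.14 = 5.17%.
February: labor force = 198.81 + 10.80 = 209.61; u = 10.80/209.61 = 5.15%.
Change = 5.15% − 5.17% = −0.02 pp.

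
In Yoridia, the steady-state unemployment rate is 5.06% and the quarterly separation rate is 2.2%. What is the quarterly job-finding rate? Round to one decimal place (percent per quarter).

From u* = s/(s+f): f = s·(1−u)/u.
f = 2.2 × (1 − 0.0506) / 0.0506 = 2.0887 / 0.0506 ≈ 41.3% per quarter.

Job-finding rate ≈ 41.3% per quarter.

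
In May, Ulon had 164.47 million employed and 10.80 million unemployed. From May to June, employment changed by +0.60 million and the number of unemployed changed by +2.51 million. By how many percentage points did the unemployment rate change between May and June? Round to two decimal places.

May: labor force = 164.47 + 10.80 = 175.27; u = 10.80/175.27 = 6.16%.
June: labor force = 165.07 + 13.31 = 178.38; u = 13.31/178.38 = 7.46%.
Change = 7.46% − 6.16% = +1.30 pp.

The unemployment rate changed by +1.30 percentage points.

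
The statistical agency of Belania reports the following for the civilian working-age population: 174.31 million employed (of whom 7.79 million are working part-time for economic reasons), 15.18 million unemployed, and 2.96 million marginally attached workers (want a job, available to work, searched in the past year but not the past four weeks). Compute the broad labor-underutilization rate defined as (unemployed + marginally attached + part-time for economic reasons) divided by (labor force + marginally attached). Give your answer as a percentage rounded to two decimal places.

Broad underutilization rate ≈ 13.47%.

Labor force = 174.31 + 15.18 = 189.49 million.
Numerator = 15.18 + 2.96 + 7.79 = 25.93 million.
Denominator = 189.49 + 2.96 = 192.45 million.
Broad rate = 25.93 / 192.45 = 13.47%.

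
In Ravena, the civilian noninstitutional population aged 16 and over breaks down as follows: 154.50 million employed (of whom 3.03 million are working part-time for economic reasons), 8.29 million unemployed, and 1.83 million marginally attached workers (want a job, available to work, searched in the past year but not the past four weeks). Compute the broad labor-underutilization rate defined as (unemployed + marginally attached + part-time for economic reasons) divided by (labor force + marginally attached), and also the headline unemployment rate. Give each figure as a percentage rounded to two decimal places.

Labor force = 154.50 + 8.29 = 162.79 million.
Numerator = 8.29 + 1.83 + 3.03 = 13.15 million.
Denominator = 162.79 + 1.83 = 164.62 million.
Broad rate = 13.15 / 164.62 = 7.99%.
Headline unemployment rate = 8.29 / 162.79 = 5.09%.

Broad underutilization rate ≈ 7.99%; headline unemployment rate ≈ 5.09%.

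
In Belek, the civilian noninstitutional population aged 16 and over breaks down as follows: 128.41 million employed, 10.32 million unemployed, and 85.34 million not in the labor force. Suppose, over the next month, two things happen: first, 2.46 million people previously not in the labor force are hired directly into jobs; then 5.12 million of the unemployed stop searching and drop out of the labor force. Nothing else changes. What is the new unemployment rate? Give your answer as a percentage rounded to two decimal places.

Initially, labor force = 128.41 + 10.32 = 138.73 million, so u = 10.32/138.73 = 7.44%.
After the first change, employed and labor force both rise by 2.46; unemployed unchanged → E = 130.87, U = 10.32, labor force = 141.19 million.
After the second change, unemployed and labor force both fall by 5.12 → E = 130.87, U = 5.20, labor force = 136.07 million.
New unemployment rate = 5.20 / 136.07 = 3.82%.

New unemployment rate ≈ 3.82%.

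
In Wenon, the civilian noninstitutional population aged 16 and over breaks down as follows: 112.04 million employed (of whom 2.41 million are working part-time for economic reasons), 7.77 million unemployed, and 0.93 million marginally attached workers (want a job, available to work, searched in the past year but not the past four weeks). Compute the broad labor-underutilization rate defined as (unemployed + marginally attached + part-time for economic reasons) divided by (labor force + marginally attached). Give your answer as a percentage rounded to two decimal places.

Labor force = 112.04 + 7.77 = 119.81 million.
Numerator = 7.77 + 0.93 + 2.41 = 11.11 million.
Denominator = 119.81 + 0.93 = 120.74 million.
Broad rate = 11.11 / 120.74 = 9.20%.

Broad underutilization rate ≈ 9.20%.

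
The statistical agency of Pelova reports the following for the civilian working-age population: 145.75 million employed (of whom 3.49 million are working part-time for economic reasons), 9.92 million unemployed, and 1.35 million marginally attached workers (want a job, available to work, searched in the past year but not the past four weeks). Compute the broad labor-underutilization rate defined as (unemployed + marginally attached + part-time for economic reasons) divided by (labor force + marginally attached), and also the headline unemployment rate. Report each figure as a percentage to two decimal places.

Labor force = 145.75 + 9.92 = 155.67 million.
Numerator = 9.92 + 1.35 + 3.49 = 14.76 million.
Denominator = 155.67 + 1.35 = 157.02 million.
Broad rate = 14.76 / 157.02 = 9.40%.
Headline unemployment rate = 9.92 / 155.67 = 6.37%.

Broad underutilization rate ≈ 9.40%; headline unemployment rate ≈ 6.37%.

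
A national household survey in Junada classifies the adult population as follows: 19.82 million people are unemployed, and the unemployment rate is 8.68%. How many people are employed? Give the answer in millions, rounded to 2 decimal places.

Labor force = U / u = 19.82 / 0.0868 ≈ 228.34 million.
Employed = labor force − unemployed = 228.34 − 19.82 = 208.52 million.

About 208.52 million are employed.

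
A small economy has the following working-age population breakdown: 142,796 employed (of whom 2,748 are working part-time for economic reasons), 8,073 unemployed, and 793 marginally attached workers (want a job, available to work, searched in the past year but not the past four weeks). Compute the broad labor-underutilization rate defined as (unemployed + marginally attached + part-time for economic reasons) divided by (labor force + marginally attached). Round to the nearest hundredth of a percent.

Labor force = 142,796 + 8,073 = 150,869.
Numerator = 8,073 + 793 + 2,748 = 11,614.
Denominator = 150,869 + 793 = 151,662.
Broad rate = 11,614 / 151,662 = 7.66%.

Broad underutilization rate ≈ 7.66%.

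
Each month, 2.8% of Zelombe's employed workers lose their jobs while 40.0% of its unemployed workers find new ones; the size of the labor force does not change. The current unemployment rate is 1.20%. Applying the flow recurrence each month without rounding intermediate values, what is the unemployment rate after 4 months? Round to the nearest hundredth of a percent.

Unemployment rate after four months ≈ 5.97%.

With a fixed labor force, u_{t+1} = u_t + s·(1−u_t) − f·u_t = u_t·(1−s−f) + s.
Here 1−s−f = 0.572 and s = 0.028.
u_1 = 0.012000 × 0.572 + 0.028 = 0.034864.
u_2 = 0.034864 × 0.572 + 0.028 = 0.047942.
u_3 = 0.047942 × 0.572 + 0.028 = 0.055423.
u_4 = 0.055423 × 0.572 + 0.028 = 0.059702.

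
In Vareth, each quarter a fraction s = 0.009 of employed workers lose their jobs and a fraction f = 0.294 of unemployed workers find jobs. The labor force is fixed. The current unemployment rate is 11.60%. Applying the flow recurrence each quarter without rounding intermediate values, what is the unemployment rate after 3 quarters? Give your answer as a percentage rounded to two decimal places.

With a fixed labor force, u_{t+1} = u_t + s·(1−u_t) − f·u_t = u_t·(1−s−f) + s.
Here 1−s−f = 0.697 and s = 0.009.
u_1 = 0.116000 × 0.697 + 0.009 = 0.089852.
u_2 = 0.089852 × 0.697 + 0.009 = 0.071627.
u_3 = 0.071627 × 0.697 + 0.009 = 0.058924.

Unemployment rate after three quarters ≈ 5.89%.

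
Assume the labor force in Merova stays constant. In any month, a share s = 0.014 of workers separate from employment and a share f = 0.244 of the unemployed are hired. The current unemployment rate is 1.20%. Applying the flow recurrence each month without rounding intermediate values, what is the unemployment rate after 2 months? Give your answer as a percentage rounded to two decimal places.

Unemployment rate after two months ≈ 3.10%.

With a fixed labor force, u_{t+1} = u_t + s·(1−u_t) − f·u_t = u_t·(1−s−f) + s.
Here 1−s−f = 0.742 and s = 0.014.
u_1 = 0.012000 × 0.742 + 0.014 = 0.022904.
u_2 = 0.022904 × 0.742 + 0.014 = 0.030995.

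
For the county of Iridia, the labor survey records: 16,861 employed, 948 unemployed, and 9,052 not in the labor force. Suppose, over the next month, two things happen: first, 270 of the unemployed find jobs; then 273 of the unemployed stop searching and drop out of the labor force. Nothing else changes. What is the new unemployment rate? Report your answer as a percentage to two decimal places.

New unemployment rate ≈ 2.31%.

Initially, labor force = 16,861 + 948 = 17,809, so u = 948/17,809 = 5.32%.
After the first change, unemployed falls and employed rises by 270; labor force unchanged → E = 17,131, U = 678, labor force = 17,809.
After the second change, unemployed and labor force both fall by 273 → E = 17,131, U = 405, labor force = 17,536.
New unemployment rate = 405 / 17,536 = 2.31%.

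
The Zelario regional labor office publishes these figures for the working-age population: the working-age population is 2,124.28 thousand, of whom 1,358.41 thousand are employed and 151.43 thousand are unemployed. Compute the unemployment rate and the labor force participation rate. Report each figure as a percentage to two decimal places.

Unemployment rate ≈ 10.03%; labor force participation rate ≈ 71.08%.

Labor force = employed + unemployed = 1,358.41 + 151.43 = 1,509.84 thousand.
Unemployment rate = 151.43 / 1,509.84 = 10.03%.
Labor force participation rate = 1,509.84 / 2,124.28 = 71.08%.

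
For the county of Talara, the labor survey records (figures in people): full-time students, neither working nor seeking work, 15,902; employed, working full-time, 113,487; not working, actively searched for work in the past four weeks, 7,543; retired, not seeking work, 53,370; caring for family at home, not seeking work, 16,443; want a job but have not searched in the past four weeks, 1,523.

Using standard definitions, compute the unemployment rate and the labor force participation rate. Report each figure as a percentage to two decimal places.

Unemployment rate ≈ 6.23%; labor force participation rate ≈ 58.11%.

Employed = 113,487.
Unemployed = 7,543.
Labor force = 113,487 + 7,543 = 121,030.
Not in labor force = 15,902 + 53,370 + 16,443 + 1,523 = 87,238 (those not working and not actively searching are outside the labor force — including those who want a job but have given up searching).
Civilian working-age population = 121,030 + 87,238 = 208,268.
Unemployment rate = 7,543 / 121,030 = 6.23%.
Labor force participation rate = 121,030 / 208,268 = 58.11%.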